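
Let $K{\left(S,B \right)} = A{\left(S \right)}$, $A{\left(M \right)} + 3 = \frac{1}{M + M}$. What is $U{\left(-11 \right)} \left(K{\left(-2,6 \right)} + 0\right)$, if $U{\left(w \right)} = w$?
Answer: $\frac{143}{4} \approx 35.75$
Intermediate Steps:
$A{\left(M \right)} = -3 + \frac{1}{2 M}$ ($A{\left(M \right)} = -3 + \frac{1}{M + M} = -3 + \frac{1}{2 M}$)
$K{\left(S,B \right)} = -3 + \frac{1}{2 S}$
$U{\left(-11 \right)} \left(K{\left(-2,6 \right)} + 0\right) = - 11 \left(\left(-3 + \frac{1}{2 \left(-2\right)}\right) + 0\right) = - 11 \left(\left(-3 + \frac{1}{2} \left(- \frac{1}{2}\right)\right) + 0\right) = - 11 \left(\left(-3 - \frac{1}{4}\right) + 0\right) = - 11 \left(- \frac{13}{4} + 0\right) = \left(-11\right) \left(- \frac{13}{4}\right) = \frac{143}{4}$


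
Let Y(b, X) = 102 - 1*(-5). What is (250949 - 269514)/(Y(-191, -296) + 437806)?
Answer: -18565/437913 ≈ -0.042394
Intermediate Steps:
Y(b, X) = 107 (Y(b, X) = 102 + 5 = 107)
(250949 - 269514)/(Y(-191, -296) + 437806) = (250949 - 269514)/(107 + 437806) = -18565/437913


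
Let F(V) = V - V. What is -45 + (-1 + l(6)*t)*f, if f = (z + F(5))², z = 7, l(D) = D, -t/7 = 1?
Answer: -2152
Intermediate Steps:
t = -7 (t = -7*1 = -7)
F(V) = 0
f = 49 (f = (7 + 0)² = 7² = 49)
-45 + (-1 + l(6)*t)*f = -45 + (-1 + 6*(-7))*49 = -45 + (-1 - 42)*49 = -45 - 43*49 = -45 - 2107 = -2152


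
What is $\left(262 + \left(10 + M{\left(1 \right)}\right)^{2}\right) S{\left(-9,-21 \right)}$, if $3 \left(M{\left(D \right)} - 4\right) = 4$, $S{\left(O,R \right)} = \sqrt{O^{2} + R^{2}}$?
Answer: $\frac{4474 \sqrt{58}}{3} \approx 11358.0$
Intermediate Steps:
$M{\left(D \right)} = \frac{16}{3}$ ($M{\left(D \right)} = 4 + \frac{1}{3} \cdot 4 = 4 + \frac{4}{3} = \frac{16}{3}$)
$\left(262 + \left(10 + M{\left(1 \right)}\right)^{2}\right) S{\left(-9,-21 \right)} = \left(262 + \left(10 + \frac{16}{3}\right)^{2}\right) \sqrt{\left(-9\right)^{2} + \left(-21\right)^{2}} = \left(262 + \left(\frac{46}{3}\right)^{2}\right) \sqrt{81 + 441} = \left(262 + \frac{2116}{9}\right) \sqrt{522} = \frac{4474 \cdot 3 \sqrt{58}}{9} = \frac{4474 \sqrt{58}}{3}$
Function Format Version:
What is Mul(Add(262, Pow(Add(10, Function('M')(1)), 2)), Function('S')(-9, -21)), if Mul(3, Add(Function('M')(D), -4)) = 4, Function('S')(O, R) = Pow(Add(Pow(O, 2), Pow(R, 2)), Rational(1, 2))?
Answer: Mul(Rational(4474, 3), Pow(58, Rational(1, 2))) ≈ 11358.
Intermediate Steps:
Function('M')(D) = Rational(16, 3) (Function('M')(D) = Add(4, Mul(Rational(1, 3), 4)) = Add(4, Rational(4, 3)) = Rational(16, 3))
Mul(Add(262, Pow(Add(10, Function('M')(1)), 2)), Function('S')(-9, -21)) = Mul(Add(262, Pow(Add(10, Rational(16, 3)), 2)), Pow(Add(Pow(-9, 2), Pow(-21, 2)), Rational(1, 2))) = Mul(Add(262, Pow(Rational(46, 3), 2)), Pow(Add(81, 441), Rational(1, 2))) = Mul(Add(262, Rational(2116, 9)), Pow(522, Rational(1, 2))) = Mul(Rational(4474, 9), Mul(3, Pow(58, Rational(1, 2)))) = Mul(Rational(4474, 3), Pow(58, Rational(1, 2)))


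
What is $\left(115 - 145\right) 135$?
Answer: $-4050$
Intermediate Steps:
$\left(115 - 145\right) 135 = \left(-30\right) 135 = -4050$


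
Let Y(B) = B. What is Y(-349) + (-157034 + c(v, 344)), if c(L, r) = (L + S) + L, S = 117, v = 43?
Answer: -157180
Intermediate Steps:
c(L, r) = 117 + 2*L (c(L, r) = (L + 117) + L = (117 + L) + L = 117 + 2*L)
Y(-349) + (-157034 + c(v, 344)) = -349 + (-157034 + (117 + 2*43)) = -349 + (-157034 + (117 + 86)) = -349 + (-157034 + 203) = -349 - 156831 = -157180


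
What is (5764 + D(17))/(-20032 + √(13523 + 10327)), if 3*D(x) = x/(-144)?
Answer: -1558759406/5416971849 - 12450155*√106/57781033056 ≈ -0.28997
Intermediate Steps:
D(x) = -x/432 (D(x) = (x/(-144))/3 = (x*(-1/144))/3 = (-x/144)/3 = -x/432)
(5764 + D(17))/(-20032 + √(13523 + 10327)) = (5764 - 1/432*17)/(-20032 + √(13523 + 10327)) = (5764 - 17/432)/(-20032 + √23850) = 2490031/(432*(-20032 + 15*√106))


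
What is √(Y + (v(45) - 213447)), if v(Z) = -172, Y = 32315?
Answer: 2*I*√45326 ≈ 425.8*I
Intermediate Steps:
√(Y + (v(45) - 213447)) = √(32315 + (-172 - 213447)) = √(32315 - 213619) = √(-181304) = 2*I*√45326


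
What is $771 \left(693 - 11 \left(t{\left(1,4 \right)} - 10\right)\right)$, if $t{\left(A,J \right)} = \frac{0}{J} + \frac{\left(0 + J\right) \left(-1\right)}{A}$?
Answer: $653037$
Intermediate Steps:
$t{\left(A,J \right)} = - \frac{J}{A}$ ($t{\left(A,J \right)} = 0 + \frac{J \left(-1\right)}{A} = 0 + \frac{\left(-1\right) J}{A} = 0 - \frac{J}{A} = - \frac{J}{A}$)
$771 \left(693 - 11 \left(t{\left(1,4 \right)} - 10\right)\right) = 771 \left(693 - 11 \left(\left(-1\right) 4 \cdot 1^{-1} - 10\right)\right) = 771 \left(693 - 11 \left(\left(-1\right) 4 \cdot 1 - 10\right)\right) = 771 \left(693 - 11 \left(-4 - 10\right)\right) = 771 \left(693 - -154\right) = 771 \left(693 + 154\right) = 771 \cdot 847 = 653037$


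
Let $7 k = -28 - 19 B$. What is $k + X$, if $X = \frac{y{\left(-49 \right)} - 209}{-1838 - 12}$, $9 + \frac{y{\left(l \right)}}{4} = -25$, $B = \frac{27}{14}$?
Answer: $- \frac{82022}{9065} \approx -9.0482$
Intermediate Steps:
$B = \frac{27}{14}$ ($B = 27 \cdot \frac{1}{14} = \frac{27}{14} \approx 1.9286$)
$y{\left(l \right)} = -136$ ($y{\left(l \right)} = -36 + 4 \left(-25\right) = -36 - 100 = -136$)
$k = - \frac{905}{98}$ ($k = \frac{-28 - \frac{513}{14}}{7} = \frac{1}{7} \left(- \frac{905}{14}\right) = - \frac{905}{98} \approx -9.2347$)
$X = \frac{69}{370}$ ($X = \frac{-136 - 209}{-1838 - 12} = - \frac{345}{-1850} = \left(-345\right) \left(- \frac{1}{1850}\right) = \frac{69}{370} \approx 0.18649$)
$k + X = - \frac{905}{98} + \frac{69}{370} = - \frac{82022}{9065}$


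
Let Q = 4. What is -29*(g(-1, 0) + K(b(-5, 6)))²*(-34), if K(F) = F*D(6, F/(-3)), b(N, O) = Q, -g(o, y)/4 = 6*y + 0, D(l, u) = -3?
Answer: 141984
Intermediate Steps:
g(o, y) = -24*y (g(o, y) = -4*(6*y + 0) = -24*y)
b(N, O) = 4
K(F) = -3*F (K(F) = F*(-3) = -3*F)
-29*(g(-1, 0) + K(b(-5, 6)))²*(-34) = -29*(-24*0 - 3*4)²*(-34) = -29*(0 - 12)²*(-34) = -29*(-12)²*(-34) = -29*144*(-34) = -4176*(-34) = 141984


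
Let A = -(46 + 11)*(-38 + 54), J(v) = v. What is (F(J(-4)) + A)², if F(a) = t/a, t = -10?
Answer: 3308761/4 ≈ 8.2719e+5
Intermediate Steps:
A = -912 (A = -57*16 = -1*912 = -912)
F(a) = -10/a
(F(J(-4)) + A)² = (-10/(-4) - 912)² = (-10*(-¼) - 912)² = (5/2 - 912)² = (-1819/2)² = 3308761/4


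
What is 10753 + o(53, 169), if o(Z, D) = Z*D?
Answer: 19710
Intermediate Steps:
o(Z, D) = D*Z
10753 + o(53, 169) = 10753 + 169*53 = 10753 + 8957 = 19710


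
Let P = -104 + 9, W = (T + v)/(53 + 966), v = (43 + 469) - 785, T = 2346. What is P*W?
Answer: -196935/1019 ≈ -193.26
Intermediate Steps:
v = -273 (v = 512 - 785 = -273)
W = 2073/1019 (W = (2346 - 273)/(53 + 966) = 2073/1019 ≈ 2.0343)
P = -95
P*W = -95*2073/1019 = -196935/1019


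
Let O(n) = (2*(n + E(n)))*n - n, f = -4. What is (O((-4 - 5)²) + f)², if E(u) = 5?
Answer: 191739409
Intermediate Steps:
O(n) = -n + n*(10 + 2*n) (O(n) = (2*(n + 5))*n - n = (2*(5 + n))*n - n = (10 + 2*n)*n - n = n*(10 + 2*n) - n = -n + n*(10 + 2*n))
(O((-4 - 5)²) + f)² = ((-4 - 5)²*(9 + 2*(-4 - 5)²) - 4)² = ((-9)²*(9 + 2*(-9)²) - 4)² = (81*(9 + 2*81) - 4)² = (81*(9 + 162) - 4)² = (81*171 - 4)² = (13851 - 4)² = 13847² = 191739409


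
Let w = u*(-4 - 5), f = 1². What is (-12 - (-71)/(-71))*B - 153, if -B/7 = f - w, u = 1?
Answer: 757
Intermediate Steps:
f = 1
w = -9 (w = 1*(-4 - 5) = 1*(-9) = -9)
B = -70 (B = -7*(1 - 1*(-9)) = -7*(1 + 9) = -7*10 = -70)
(-12 - (-71)/(-71))*B - 153 = (-12 - (-71)/(-71))*(-70) - 153 = (-12 - (-71)*(-1)/71)*(-70) - 153 = (-12 - 1*1)*(-70) - 153 = (-12 - 1)*(-70) - 153 = -13*(-70) - 153 = 910 - 153 = 757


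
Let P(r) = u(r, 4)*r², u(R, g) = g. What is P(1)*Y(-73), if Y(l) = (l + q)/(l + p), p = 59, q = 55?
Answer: 36/7 ≈ 5.1429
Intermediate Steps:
Y(l) = (55 + l)/(59 + l) (Y(l) = (l + 55)/(l + 59) = (55 + l)/(59 + l))
P(r) = 4*r²
P(1)*Y(-73) = (4*1²)*((55 - 73)/(59 - 73)) = (4*1)*(-18/(-14)) = 4*(-1/14*(-18)) = 4*(9/7) = 36/7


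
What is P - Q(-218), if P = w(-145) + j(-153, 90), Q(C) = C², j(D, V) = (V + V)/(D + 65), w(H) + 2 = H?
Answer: -1048807/22 ≈ -47673.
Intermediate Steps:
w(H) = -2 + H
j(D, V) = 2*V/(65 + D) (j(D, V) = (2*V)/(65 + D) = 2*V/(65 + D))
P = -3279/22 (P = (-2 - 145) + 2*90/(65 - 153) = -147 + 2*90/(-88) = -147 + 2*90*(-1/88) = -147 - 45/22 = -3279/22 ≈ -149.05)
P - Q(-218) = -3279/22 - 1*(-218)² = -3279/22 - 1*47524 = -3279/22 - 47524 = -1048807/22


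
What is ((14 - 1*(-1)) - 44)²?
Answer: 841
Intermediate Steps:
((14 - 1*(-1)) - 44)² = ((14 + 1) - 44)² = (15 - 44)² = (-29)² = 841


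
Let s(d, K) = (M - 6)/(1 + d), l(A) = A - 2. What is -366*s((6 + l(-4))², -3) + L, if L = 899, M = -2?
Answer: 3827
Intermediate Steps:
l(A) = -2 + A
s(d, K) = -8/(1 + d) (s(d, K) = (-2 - 6)/(1 + d) = -8/(1 + d))
-366*s((6 + l(-4))², -3) + L = -(-2928)/(1 + (6 + (-2 - 4))²) + 899 = -(-2928)/(1 + (6 - 6)²) + 899 = -(-2928)/(1 + 0²) + 899 = -(-2928)/(1 + 0) + 899 = -(-2928)/1 + 899 = -(-2928) + 899 = -366*(-8) + 899 = 2928 + 899 = 3827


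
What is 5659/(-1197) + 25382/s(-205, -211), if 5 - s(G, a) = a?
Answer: 1619995/14364 ≈ 112.78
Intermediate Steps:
s(G, a) = 5 - a
5659/(-1197) + 25382/s(-205, -211) = 5659/(-1197) + 25382/(5 - 1*(-211)) = 5659*(-1/1197) + 25382/(5 + 211) = -5659/1197 + 25382/216 = -5659/1197 + 25382*(1/216) = -5659/1197 + 12691/108 = 1619995/14364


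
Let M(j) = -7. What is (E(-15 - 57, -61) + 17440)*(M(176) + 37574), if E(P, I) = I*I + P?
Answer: 792250463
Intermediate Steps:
E(P, I) = P + I² (E(P, I) = I² + P = P + I²)
(E(-15 - 57, -61) + 17440)*(M(176) + 37574) = (((-15 - 57) + (-61)²) + 17440)*(-7 + 37574) = ((-72 + 3721) + 17440)*37567 = (3649 + 17440)*37567 = 21089*37567 = 792250463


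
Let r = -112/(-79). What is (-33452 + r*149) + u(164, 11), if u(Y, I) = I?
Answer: -2625151/79 ≈ -33230.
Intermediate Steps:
r = 112/79 (r = -112*(-1/79) = 112/79 ≈ 1.4177)
(-33452 + r*149) + u(164, 11) = (-33452 + (112/79)*149) + 11 = (-33452 + 16688/79) + 11 = -2626020/79 + 11 = -2625151/79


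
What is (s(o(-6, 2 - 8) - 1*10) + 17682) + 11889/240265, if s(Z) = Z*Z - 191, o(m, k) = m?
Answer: 4263994844/240265 ≈ 17747.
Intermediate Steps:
s(Z) = -191 + Z**2 (s(Z) = Z**2 - 191 = -191 + Z**2)
(s(o(-6, 2 - 8) - 1*10) + 17682) + 11889/240265 = ((-191 + (-6 - 1*10)**2) + 17682) + 11889/240265 = ((-191 + (-6 - 10)**2) + 17682) + 11889*(1/240265) = ((-191 + (-16)**2) + 17682) + 11889/240265 = ((-191 + 256) + 17682) + 11889/240265 = (65 + 17682) + 11889/240265 = 17747 + 11889/240265 = 4263994844/240265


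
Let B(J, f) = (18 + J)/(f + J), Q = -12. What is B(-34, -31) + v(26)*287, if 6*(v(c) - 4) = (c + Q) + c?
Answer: 597008/195 ≈ 3061.6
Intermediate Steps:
B(J, f) = (18 + J)/(J + f)
v(c) = 2 + c/3 (v(c) = 4 + ((c - 12) + c)/6 = 4 + ((-12 + c) + c)/6 = 4 + (-12 + 2*c)/6 = 4 + (-2 + c/3) = 2 + c/3)
B(-34, -31) + v(26)*287 = (18 - 34)/(-34 - 31) + (2 + (⅓)*26)*287 = -16/(-65) + (2 + 26/3)*287 = -1/65*(-16) + (32/3)*287 = 16/65 + 9184/3 = 597008/195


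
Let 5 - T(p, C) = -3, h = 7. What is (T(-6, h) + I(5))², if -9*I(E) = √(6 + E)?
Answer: (72 - √11)²/81 ≈ 58.240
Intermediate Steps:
T(p, C) = 8 (T(p, C) = 5 - 1*(-3) = 5 + 3 = 8)
I(E) = -√(6 + E)/9
(T(-6, h) + I(5))² = (8 - √(6 + 5)/9)² = (8 - √11/9)²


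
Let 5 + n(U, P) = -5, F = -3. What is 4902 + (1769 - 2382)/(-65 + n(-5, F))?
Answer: 368263/75 ≈ 4910.2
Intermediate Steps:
n(U, P) = -10 (n(U, P) = -5 - 5 = -10)
4902 + (1769 - 2382)/(-65 + n(-5, F)) = 4902 + (1769 - 2382)/(-65 - 10) = 4902 - 613/(-75) = 4902 - 613*(-1/75) = 4902 + 613/75 = 368263/75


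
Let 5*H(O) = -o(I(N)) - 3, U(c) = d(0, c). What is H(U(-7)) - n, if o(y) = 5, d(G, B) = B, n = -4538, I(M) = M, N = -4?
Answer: 22682/5 ≈ 4536.4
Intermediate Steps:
U(c) = c
H(O) = -8/5 (H(O) = (-1*5 - 3)/5 = (-5 - 3)/5 = (1/5)*(-8) = -8/5)
H(U(-7)) - n = -8/5 - 1*(-4538) = -8/5 + 4538 = 22682/5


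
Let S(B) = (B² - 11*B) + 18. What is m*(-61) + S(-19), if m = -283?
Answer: 17851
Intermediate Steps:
S(B) = 18 + B² - 11*B
m*(-61) + S(-19) = -283*(-61) + (18 + (-19)² - 11*(-19)) = 17263 + (18 + 361 + 209) = 17263 + 588 = 17851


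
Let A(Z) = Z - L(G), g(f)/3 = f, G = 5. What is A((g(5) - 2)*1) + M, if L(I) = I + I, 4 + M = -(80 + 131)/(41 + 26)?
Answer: -278/67 ≈ -4.1493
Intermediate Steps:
g(f) = 3*f
M = -479/67 (M = -4 - (80 + 131)/(41 + 26) = -4 - 211/67 = -479/67 ≈ -7.1493)
L(I) = 2*I
A(Z) = -10 + Z (A(Z) = Z - 2*5 = Z - 1*10 = Z - 10 = -10 + Z)
A((g(5) - 2)*1) + M = (-10 + (3*5 - 2)*1) - 479/67 = (-10 + (15 - 2)*1) - 479/67 = (-10 + 13*1) - 479/67 = (-10 + 13) - 479/67 = 3 - 479/67 = -278/67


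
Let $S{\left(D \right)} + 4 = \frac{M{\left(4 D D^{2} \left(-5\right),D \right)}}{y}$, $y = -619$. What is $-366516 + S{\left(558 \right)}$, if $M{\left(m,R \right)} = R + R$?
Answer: $- \frac{226876996}{619} \approx -3.6652 \cdot 10^{5}$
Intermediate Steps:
$M{\left(m,R \right)} = 2 R$
$S{\left(D \right)} = -4 - \frac{2 D}{619}$ ($S{\left(D \right)} = -4 + \frac{2 D}{-619} = -4 + 2 D \left(- \frac{1}{619}\right) = -4 - \frac{2 D}{619}$)
$-366516 + S{\left(558 \right)} = -366516 - \frac{3592}{619} = - \frac{226876996}{619}$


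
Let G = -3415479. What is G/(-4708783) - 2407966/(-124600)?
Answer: 5882079024389/293357180900 ≈ 20.051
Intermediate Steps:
G/(-4708783) - 2407966/(-124600) = -3415479/(-4708783) - 2407966/(-124600) = -3415479*(-1/4708783) - 2407966*(-1/124600) = 3415479/4708783 + 1203983/62300 = 5882079024389/293357180900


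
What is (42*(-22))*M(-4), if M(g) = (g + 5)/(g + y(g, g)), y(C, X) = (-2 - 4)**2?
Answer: -231/8 ≈ -28.875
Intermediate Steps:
y(C, X) = 36 (y(C, X) = (-6)**2 = 36)
M(g) = (5 + g)/(36 + g) (M(g) = (g + 5)/(g + 36) = (5 + g)/(36 + g))
(42*(-22))*M(-4) = (42*(-22))*((5 - 4)/(36 - 4)) = -924/32 = -231/8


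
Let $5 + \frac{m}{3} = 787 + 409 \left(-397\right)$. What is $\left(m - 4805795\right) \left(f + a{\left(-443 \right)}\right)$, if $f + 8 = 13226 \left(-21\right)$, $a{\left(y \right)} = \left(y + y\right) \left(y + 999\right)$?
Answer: $4075694870160$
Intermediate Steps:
$a{\left(y \right)} = 2 y \left(999 + y\right)$
$m = -484773$ ($m = -15 + 3 \left(787 + 409 \left(-397\right)\right) = -15 + 3 \left(787 - 162373\right) = -15 + 3 \left(-161586\right) = -15 - 484758 = -484773$)
$f = -277754$ ($f = -8 + 13226 \left(-21\right) = -8 - 277746 = -277754$)
$\left(m - 4805795\right) \left(f + a{\left(-443 \right)}\right) = \left(-484773 - 4805795\right) \left(-277754 + 2 \left(-443\right) \left(999 - 443\right)\right) = - 5290568 \left(-277754 + 2 \left(-443\right) 556\right) = - 5290568 \left(-277754 - 492616\right) = \left(-5290568\right) \left(-770370\right) = 4075694870160$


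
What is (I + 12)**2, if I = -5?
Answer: 49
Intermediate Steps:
(I + 12)**2 = (-5 + 12)**2 = 7**2 = 49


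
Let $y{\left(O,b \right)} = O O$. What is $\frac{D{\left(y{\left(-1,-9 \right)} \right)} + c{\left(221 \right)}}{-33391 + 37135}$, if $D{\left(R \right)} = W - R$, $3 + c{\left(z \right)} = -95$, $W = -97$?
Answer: $- \frac{49}{936} \approx -0.05235$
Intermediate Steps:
$c{\left(z \right)} = -98$ ($c{\left(z \right)} = -3 - 95 = -98$)
$y{\left(O,b \right)} = O^{2}$
$D{\left(R \right)} = -97 - R$
$\frac{D{\left(y{\left(-1,-9 \right)} \right)} + c{\left(221 \right)}}{-33391 + 37135} = \frac{\left(-97 - \left(-1\right)^{2}\right) - 98}{-33391 + 37135} = \frac{\left(-97 - 1\right) - 98}{3744} = \left(\left(-97 - 1\right) - 98\right) \frac{1}{3744} = \left(-98 - 98\right) \frac{1}{3744} = \left(-196\right) \frac{1}{3744} = - \frac{49}{936}$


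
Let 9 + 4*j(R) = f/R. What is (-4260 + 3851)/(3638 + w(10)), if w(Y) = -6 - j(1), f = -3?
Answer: -409/3635 ≈ -0.11252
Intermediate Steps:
j(R) = -9/4 - 3/(4*R) (j(R) = -9/4 + (-3/R)/4 = -9/4 - 3/(4*R))
w(Y) = -3 (w(Y) = -6 - 3*(-1 - 3*1)/(4*1) = -6 - 3*(-1 - 3)/4 = -6 - 3*(-4)/4 = -6 - 1*(-3) = -6 + 3 = -3)
(-4260 + 3851)/(3638 + w(10)) = (-4260 + 3851)/(3638 - 3) = -409/3635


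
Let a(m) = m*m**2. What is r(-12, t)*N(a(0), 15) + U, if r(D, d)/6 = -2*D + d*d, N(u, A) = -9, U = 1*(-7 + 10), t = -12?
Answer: -9069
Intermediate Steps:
a(m) = m**3
U = 3 (U = 1*3 = 3)
r(D, d) = -12*D + 6*d**2 (r(D, d) = 6*(-2*D + d*d) = 6*(-2*D + d**2) = 6*(d**2 - 2*D) = -12*D + 6*d**2)
r(-12, t)*N(a(0), 15) + U = (-12*(-12) + 6*(-12)**2)*(-9) + 3 = (144 + 6*144)*(-9) + 3 = (144 + 864)*(-9) + 3 = 1008*(-9) + 3 = -9072 + 3 = -9069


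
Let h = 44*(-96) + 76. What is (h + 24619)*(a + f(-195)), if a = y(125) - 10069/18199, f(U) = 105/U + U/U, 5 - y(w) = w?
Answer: -581624979353/236587 ≈ -2.4584e+6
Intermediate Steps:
y(w) = 5 - w
f(U) = 1 + 105/U (f(U) = 105/U + 1 = 1 + 105/U)
h = -4148 (h = -4224 + 76 = -4148)
a = -2193949/18199 (a = (5 - 1*125) - 10069/18199 = (5 - 125) - 10069/18199 = -120 - 1*10069/18199 = -120 - 10069/18199 = -2193949/18199 ≈ -120.55)
(h + 24619)*(a + f(-195)) = (-4148 + 24619)*(-2193949/18199 + (105 - 195)/(-195)) = 20471*(-2193949/18199 - 1/195*(-90)) = 20471*(-2193949/18199 + 6/13) = 20471*(-28412143/236587) = -581624979353/236587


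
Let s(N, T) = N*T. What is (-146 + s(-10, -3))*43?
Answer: -4988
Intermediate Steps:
(-146 + s(-10, -3))*43 = (-146 - 10*(-3))*43 = (-146 + 30)*43 = -116*43 = -4988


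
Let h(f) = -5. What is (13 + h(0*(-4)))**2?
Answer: 64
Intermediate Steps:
(13 + h(0*(-4)))**2 = (13 - 5)**2 = 8**2 = 64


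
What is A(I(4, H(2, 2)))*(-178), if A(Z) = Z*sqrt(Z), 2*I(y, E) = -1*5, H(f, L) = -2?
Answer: 445*I*sqrt(10)/2 ≈ 703.61*I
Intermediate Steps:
I(y, E) = -5/2 (I(y, E) = (-1*5)/2 = (1/2)*(-5) = -5/2)
A(Z) = Z**(3/2)
A(I(4, H(2, 2)))*(-178) = (-5/2)**(3/2)*(-178) = -5*I*sqrt(10)/4*(-178) = 445*I*sqrt(10)/2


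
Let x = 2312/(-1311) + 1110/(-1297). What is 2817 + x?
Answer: 4785479965/1700367 ≈ 2814.4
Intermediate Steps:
x = -4453874/1700367 (x = 2312*(-1/1311) + 1110*(-1/1297) = -2312/1311 - 1110/1297 = -4453874/1700367 ≈ -2.6194)
2817 + x = 2817 - 4453874/1700367 = 4785479965/1700367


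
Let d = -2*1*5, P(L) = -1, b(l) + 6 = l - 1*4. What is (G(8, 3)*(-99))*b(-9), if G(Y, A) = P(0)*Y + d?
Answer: -33858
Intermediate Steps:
b(l) = -10 + l (b(l) = -6 + (l - 1*4) = -6 + (l - 4) = -6 + (-4 + l) = -10 + l)
d = -10 (d = -2*5 = -10)
G(Y, A) = -10 - Y (G(Y, A) = -Y - 10 = -10 - Y)
(G(8, 3)*(-99))*b(-9) = ((-10 - 1*8)*(-99))*(-10 - 9) = ((-10 - 8)*(-99))*(-19) = -18*(-99)*(-19) = 1782*(-19) = -33858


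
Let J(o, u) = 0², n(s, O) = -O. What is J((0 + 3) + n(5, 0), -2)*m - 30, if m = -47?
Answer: -30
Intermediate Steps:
J(o, u) = 0
J((0 + 3) + n(5, 0), -2)*m - 30 = 0*(-47) - 30 = 0 - 30 = -30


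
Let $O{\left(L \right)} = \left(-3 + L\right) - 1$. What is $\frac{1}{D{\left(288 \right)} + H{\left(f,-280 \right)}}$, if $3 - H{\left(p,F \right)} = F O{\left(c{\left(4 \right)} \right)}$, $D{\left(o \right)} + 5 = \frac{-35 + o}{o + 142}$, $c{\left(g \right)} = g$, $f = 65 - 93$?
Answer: $- \frac{430}{607} \approx -0.7084$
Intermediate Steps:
$f = -28$ ($f = 65 - 93 = -28$)
$O{\left(L \right)} = -4 + L$
$D{\left(o \right)} = -5 + \frac{-35 + o}{142 + o}$ ($D{\left(o \right)} = -5 + \frac{-35 + o}{o + 142} = -5 + \frac{-35 + o}{142 + o}$)
$H{\left(p,F \right)} = 3$ ($H{\left(p,F \right)} = 3 - F \left(-4 + 4\right) = 3 - F 0 = 3 - 0 = 3 + 0 = 3$)
$\frac{1}{D{\left(288 \right)} + H{\left(f,-280 \right)}} = \frac{1}{\frac{-745 - 1152}{142 + 288} + 3} = \frac{1}{\frac{-745 - 1152}{430} + 3} = \frac{1}{\frac{1}{430} \left(-1897\right) + 3} = \frac{1}{- \frac{1897}{430} + 3} = \frac{1}{- \frac{607}{430}} = - \frac{430}{607}$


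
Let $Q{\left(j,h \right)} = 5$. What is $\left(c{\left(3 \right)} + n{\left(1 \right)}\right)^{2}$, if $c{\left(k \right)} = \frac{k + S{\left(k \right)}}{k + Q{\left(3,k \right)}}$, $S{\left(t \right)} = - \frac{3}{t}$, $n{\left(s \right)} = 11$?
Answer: $\frac{2025}{16} \approx 126.56$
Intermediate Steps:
$c{\left(k \right)} = \frac{k - \frac{3}{k}}{5 + k}$ ($c{\left(k \right)} = \frac{k - \frac{3}{k}}{k + 5} = \frac{k - \frac{3}{k}}{5 + k}$)
$\left(c{\left(3 \right)} + n{\left(1 \right)}\right)^{2} = \left(\frac{-3 + 3^{2}}{3 \left(5 + 3\right)} + 11\right)^{2} = \left(\frac{-3 + 9}{3 \cdot 8} + 11\right)^{2} = \left(\frac{1}{3} \cdot \frac{1}{8} \cdot 6 + 11\right)^{2} = \left(\frac{1}{4} + 11\right)^{2} = \left(\frac{45}{4}\right)^{2} = \frac{2025}{16}$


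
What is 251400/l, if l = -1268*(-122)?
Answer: 31425/19337 ≈ 1.6251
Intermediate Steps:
l = 154696
251400/l = 251400/154696 = 251400*(1/154696) = 31425/19337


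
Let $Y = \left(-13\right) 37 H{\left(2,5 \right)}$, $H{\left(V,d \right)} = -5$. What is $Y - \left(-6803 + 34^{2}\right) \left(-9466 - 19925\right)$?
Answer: $-165968572$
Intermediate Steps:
$Y = 2405$ ($Y = \left(-13\right) 37 \left(-5\right) = \left(-481\right) \left(-5\right) = 2405$)
$Y - \left(-6803 + 34^{2}\right) \left(-9466 - 19925\right) = 2405 - \left(-6803 + 34^{2}\right) \left(-9466 - 19925\right) = 2405 - \left(-6803 + 1156\right) \left(-29391\right) = 2405 - \left(-5647\right) \left(-29391\right) = 2405 - 165970977 = -165968572$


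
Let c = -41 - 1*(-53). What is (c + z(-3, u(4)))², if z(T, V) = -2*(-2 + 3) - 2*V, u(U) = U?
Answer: 4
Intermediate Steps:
c = 12 (c = -41 + 53 = 12)
z(T, V) = -2 - 2*V (z(T, V) = -2*1 - 2*V = -2 - 2*V)
(c + z(-3, u(4)))² = (12 + (-2 - 2*4))² = (12 + (-2 - 8))² = (12 - 10)² = 2² = 4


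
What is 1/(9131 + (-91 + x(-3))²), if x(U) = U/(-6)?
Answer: 4/69285 ≈ 5.7733e-5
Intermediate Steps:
x(U) = -U/6 (x(U) = U*(-⅙) = -U/6)
1/(9131 + (-91 + x(-3))²) = 1/(9131 + (-91 - ⅙*(-3))²) = 1/(9131 + (-91 + ½)²) = 1/(9131 + (-181/2)²) = 1/(9131 + 32761/4) = 1/(69285/4) = 4/69285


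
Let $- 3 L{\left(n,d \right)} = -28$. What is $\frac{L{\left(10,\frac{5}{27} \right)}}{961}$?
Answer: $\frac{28}{2883} \approx 0.0097121$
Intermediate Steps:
$L{\left(n,d \right)} = \frac{28}{3}$ ($L{\left(n,d \right)} = \left(- \frac{1}{3}\right) \left(-28\right) = \frac{28}{3}$)
$\frac{L{\left(10,\frac{5}{27} \right)}}{961} = \frac{28}{3 \cdot 961} = \frac{28}{3} \cdot \frac{1}{961} = \frac{28}{2883}$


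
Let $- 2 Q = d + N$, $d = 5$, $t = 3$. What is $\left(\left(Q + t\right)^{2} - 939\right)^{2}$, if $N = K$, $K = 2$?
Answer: $\frac{14100025}{16} \approx 8.8125 \cdot 10^{5}$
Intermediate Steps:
$N = 2$
$Q = - \frac{7}{2}$ ($Q = - \frac{5 + 2}{2} = \left(- \frac{1}{2}\right) 7 = - \frac{7}{2} \approx -3.5$)
$\left(\left(Q + t\right)^{2} - 939\right)^{2} = \left(\left(- \frac{7}{2} + 3\right)^{2} - 939\right)^{2} = \left(\left(- \frac{1}{2}\right)^{2} - 939\right)^{2} = \left(\frac{1}{4} - 939\right)^{2} = \left(- \frac{3755}{4}\right)^{2} = \frac{14100025}{16}$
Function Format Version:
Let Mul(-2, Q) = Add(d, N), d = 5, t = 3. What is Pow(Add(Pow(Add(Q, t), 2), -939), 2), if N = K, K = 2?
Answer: Rational(14100025, 16) ≈ 8.8125e+5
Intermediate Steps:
N = 2
Q = Rational(-7, 2) (Q = Mul(Rational(-1, 2), Add(5, 2)) = Mul(Rational(-1, 2), 7) = Rational(-7, 2) ≈ -3.5000)
Pow(Add(Pow(Add(Q, t), 2), -939), 2) = Pow(Add(Pow(Add(Rational(-7, 2), 3), 2), -939), 2) = Pow(Add(Pow(Rational(-1, 2), 2), -939), 2) = Pow(Add(Rational(1, 4), -939), 2) = Pow(Rational(-3755, 4), 2) = Rational(14100025, 16)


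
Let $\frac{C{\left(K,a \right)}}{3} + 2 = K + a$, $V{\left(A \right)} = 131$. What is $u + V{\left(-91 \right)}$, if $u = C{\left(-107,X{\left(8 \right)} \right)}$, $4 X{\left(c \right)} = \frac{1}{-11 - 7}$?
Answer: $- \frac{4705}{24} \approx -196.04$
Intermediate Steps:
$X{\left(c \right)} = - \frac{1}{72}$ ($X{\left(c \right)} = \frac{1}{4 \left(-11 - 7\right)} = \frac{1}{4 \left(-18\right)} = \frac{1}{4} \left(- \frac{1}{18}\right) = - \frac{1}{72}$)
$C{\left(K,a \right)} = -6 + 3 K + 3 a$ ($C{\left(K,a \right)} = -6 + 3 \left(K + a\right) = -6 + \left(3 K + 3 a\right) = -6 + 3 K + 3 a$)
$u = - \frac{7849}{24}$ ($u = -6 + 3 \left(-107\right) + 3 \left(- \frac{1}{72}\right) = -6 - 321 - \frac{1}{24} = - \frac{7849}{24} \approx -327.04$)
$u + V{\left(-91 \right)} = - \frac{7849}{24} + 131 = - \frac{4705}{24}$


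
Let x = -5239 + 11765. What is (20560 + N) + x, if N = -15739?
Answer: 11347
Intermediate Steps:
x = 6526
(20560 + N) + x = (20560 - 15739) + 6526 = 4821 + 6526 = 11347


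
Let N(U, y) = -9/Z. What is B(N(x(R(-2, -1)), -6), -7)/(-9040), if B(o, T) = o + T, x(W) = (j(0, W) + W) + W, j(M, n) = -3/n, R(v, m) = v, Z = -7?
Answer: 1/1582 ≈ 0.00063211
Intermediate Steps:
x(W) = -3/W + 2*W (x(W) = (-3/W + W) + W = (W - 3/W) + W = -3/W + 2*W)
N(U, y) = 9/7 (N(U, y) = -9/(-7) = -9*(-⅐) = 9/7)
B(o, T) = T + o
B(N(x(R(-2, -1)), -6), -7)/(-9040) = (-7 + 9/7)/(-9040) = -40/7*(-1/9040) = 1/1582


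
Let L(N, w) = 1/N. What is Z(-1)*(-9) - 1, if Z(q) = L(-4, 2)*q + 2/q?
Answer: 59/4 ≈ 14.750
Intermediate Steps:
Z(q) = 2/q - q/4 (Z(q) = q/(-4) + 2/q = -q/4 + 2/q = 2/q - q/4)
Z(-1)*(-9) - 1 = (2/(-1) - ¼*(-1))*(-9) - 1 = (2*(-1) + ¼)*(-9) - 1 = (-2 + ¼)*(-9) - 1 = -7/4*(-9) - 1 = 63/4 - 1 = 59/4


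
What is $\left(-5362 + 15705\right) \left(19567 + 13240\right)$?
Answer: $339322801$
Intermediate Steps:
$\left(-5362 + 15705\right) \left(19567 + 13240\right) = 10343 \cdot 32807 = 339322801$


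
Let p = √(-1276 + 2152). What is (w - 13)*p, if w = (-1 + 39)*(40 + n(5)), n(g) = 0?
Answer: 3014*√219 ≈ 44603.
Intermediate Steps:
p = 2*√219 (p = √876 = 2*√219 ≈ 29.597)
w = 1520 (w = (-1 + 39)*(40 + 0) = 38*40 = 1520)
(w - 13)*p = (1520 - 13)*(2*√219) = 1507*(2*√219) = 3014*√219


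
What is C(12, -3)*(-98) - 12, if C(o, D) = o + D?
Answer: -894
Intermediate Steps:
C(o, D) = D + o
C(12, -3)*(-98) - 12 = (-3 + 12)*(-98) - 12 = 9*(-98) - 12 = -882 - 12 = -894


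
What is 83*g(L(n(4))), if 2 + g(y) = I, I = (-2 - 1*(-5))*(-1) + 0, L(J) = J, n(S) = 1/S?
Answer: -415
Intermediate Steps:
n(S) = 1/S
I = -3 (I = (-2 + 5)*(-1) + 0 = 3*(-1) + 0 = -3 + 0 = -3)
g(y) = -5 (g(y) = -2 - 3 = -5)
83*g(L(n(4))) = 83*(-5) = -415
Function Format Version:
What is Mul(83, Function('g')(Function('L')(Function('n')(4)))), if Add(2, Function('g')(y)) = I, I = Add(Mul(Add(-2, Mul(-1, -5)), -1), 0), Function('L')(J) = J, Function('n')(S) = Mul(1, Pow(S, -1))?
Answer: -415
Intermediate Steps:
Function('n')(S) = Pow(S, -1)
I = -3 (I = Add(Mul(Add(-2, 5), -1), 0) = Add(Mul(3, -1), 0) = Add(-3, 0) = -3)
Function('g')(y) = -5 (Function('g')(y) = Add(-2, -3) = -5)
Mul(83, Function('g')(Function('L')(Function('n')(4)))) = Mul(83, -5) = -415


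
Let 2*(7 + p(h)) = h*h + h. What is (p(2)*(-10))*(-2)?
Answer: -80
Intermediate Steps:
p(h) = -7 + h/2 + h**2/2 (p(h) = -7 + (h*h + h)/2 = -7 + (h**2 + h)/2 = -7 + (h + h**2)/2 = -7 + (h/2 + h**2/2) = -7 + h/2 + h**2/2)
(p(2)*(-10))*(-2) = ((-7 + (1/2)*2 + (1/2)*2**2)*(-10))*(-2) = ((-7 + 1 + (1/2)*4)*(-10))*(-2) = ((-7 + 1 + 2)*(-10))*(-2) = -4*(-10)*(-2) = 40*(-2) = -80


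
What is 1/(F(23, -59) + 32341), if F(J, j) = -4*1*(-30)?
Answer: 1/32461 ≈ 3.0806e-5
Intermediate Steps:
F(J, j) = 120 (F(J, j) = -4*(-30) = 120)
1/(F(23, -59) + 32341) = 1/(120 + 32341) = 1/32461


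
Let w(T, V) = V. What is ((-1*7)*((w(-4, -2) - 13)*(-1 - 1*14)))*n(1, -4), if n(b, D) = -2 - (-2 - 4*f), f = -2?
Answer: 12600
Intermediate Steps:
n(b, D) = -8 (n(b, D) = -2 - (-2 - 4*(-2)) = -2 - (-2 + 8) = -2 - 1*6 = -2 - 6 = -8)
((-1*7)*((w(-4, -2) - 13)*(-1 - 1*14)))*n(1, -4) = ((-1*7)*((-2 - 13)*(-1 - 1*14)))*(-8) = -(-105)*(-1 - 14)*(-8) = -(-105)*(-15)*(-8) = -7*225*(-8) = -1575*(-8) = 12600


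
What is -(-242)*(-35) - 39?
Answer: -8509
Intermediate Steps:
-(-242)*(-35) - 39 = -121*70 - 39 = -8470 - 39 = -8509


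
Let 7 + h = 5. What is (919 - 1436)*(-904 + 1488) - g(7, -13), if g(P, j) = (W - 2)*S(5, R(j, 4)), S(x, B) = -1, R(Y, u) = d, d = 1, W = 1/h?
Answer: -603861/2 ≈ -3.0193e+5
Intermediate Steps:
h = -2 (h = -7 + 5 = -2)
W = -½ (W = 1/(-2) = -½ ≈ -0.50000)
R(Y, u) = 1
g(P, j) = 5/2 (g(P, j) = (-½ - 2)*(-1) = -5/2*(-1) = 5/2)
(919 - 1436)*(-904 + 1488) - g(7, -13) = (919 - 1436)*(-904 + 1488) - 1*5/2 = -517*584 - 5/2 = -301928 - 5/2 = -603861/2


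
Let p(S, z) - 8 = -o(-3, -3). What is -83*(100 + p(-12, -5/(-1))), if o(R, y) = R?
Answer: -9213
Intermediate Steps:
p(S, z) = 11 (p(S, z) = 8 - 1*(-3) = 8 + 3 = 11)
-83*(100 + p(-12, -5/(-1))) = -83*(100 + 11) = -83*111 = -9213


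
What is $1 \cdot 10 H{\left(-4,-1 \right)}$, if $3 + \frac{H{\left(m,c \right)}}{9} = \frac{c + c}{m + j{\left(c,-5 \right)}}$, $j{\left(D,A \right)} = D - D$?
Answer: $-225$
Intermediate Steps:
$j{\left(D,A \right)} = 0$
$H{\left(m,c \right)} = -27 + \frac{18 c}{m}$ ($H{\left(m,c \right)} = -27 + 9 \frac{c + c}{m + 0} = -27 + 9 \frac{2 c}{m} = -27 + \frac{18 c}{m}$)
$1 \cdot 10 H{\left(-4,-1 \right)} = 1 \cdot 10 \left(-27 + 18 \left(-1\right) \frac{1}{-4}\right) = 10 \left(-27 + 18 \left(-1\right) \left(- \frac{1}{4}\right)\right) = 10 \left(-27 + \frac{9}{2}\right) = 10 \left(- \frac{45}{2}\right) = -225$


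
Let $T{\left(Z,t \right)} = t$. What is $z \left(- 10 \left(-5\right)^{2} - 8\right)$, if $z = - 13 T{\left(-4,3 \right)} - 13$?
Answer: $13416$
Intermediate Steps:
$z = -52$ ($z = \left(-13\right) 3 - 13 = -39 - 13 = -52$)
$z \left(- 10 \left(-5\right)^{2} - 8\right) = - 52 \left(- 10 \left(-5\right)^{2} - 8\right) = - 52 \left(\left(-10\right) 25 - 8\right) = - 52 \left(-250 - 8\right) = \left(-52\right) \left(-258\right) = 13416$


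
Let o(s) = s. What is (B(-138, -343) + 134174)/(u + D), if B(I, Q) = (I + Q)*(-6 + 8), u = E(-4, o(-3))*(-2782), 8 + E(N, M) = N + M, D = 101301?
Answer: 44404/47677 ≈ 0.93135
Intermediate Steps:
E(N, M) = -8 + M + N (E(N, M) = -8 + (N + M) = -8 + (M + N) = -8 + M + N)
u = 41730 (u = (-8 - 3 - 4)*(-2782) = -15*(-2782) = 41730)
B(I, Q) = 2*I + 2*Q (B(I, Q) = (I + Q)*2 = 2*I + 2*Q)
(B(-138, -343) + 134174)/(u + D) = ((2*(-138) + 2*(-343)) + 134174)/(41730 + 101301) = ((-276 - 686) + 134174)/143031 = (-962 + 134174)*(1/143031) = 133212*(1/143031) = 44404/47677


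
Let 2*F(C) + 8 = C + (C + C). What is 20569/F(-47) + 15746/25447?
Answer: -1044492532/3791603 ≈ -275.48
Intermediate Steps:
F(C) = -4 + 3*C/2 (F(C) = -4 + (C + (C + C))/2 = -4 + (C + 2*C)/2 = -4 + (3*C)/2 = -4 + 3*C/2)
20569/F(-47) + 15746/25447 = 20569/(-4 + (3/2)*(-47)) + 15746/25447 = 20569/(-4 - 141/2) + 15746*(1/25447) = 20569/(-149/2) + 15746/25447 = 20569*(-2/149) + 15746/25447 = -41138/149 + 15746/25447 = -1044492532/3791603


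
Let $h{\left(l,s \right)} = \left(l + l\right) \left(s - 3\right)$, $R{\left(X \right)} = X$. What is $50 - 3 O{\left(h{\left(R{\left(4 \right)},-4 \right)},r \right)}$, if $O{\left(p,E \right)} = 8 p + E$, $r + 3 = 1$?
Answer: $1400$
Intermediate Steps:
$r = -2$ ($r = -3 + 1 = -2$)
$h{\left(l,s \right)} = 2 l \left(-3 + s\right)$
$O{\left(p,E \right)} = E + 8 p$
$50 - 3 O{\left(h{\left(R{\left(4 \right)},-4 \right)},r \right)} = 50 - 3 \left(-2 + 8 \cdot 2 \cdot 4 \left(-3 - 4\right)\right) = 50 - 3 \left(-2 + 8 \cdot 2 \cdot 4 \left(-7\right)\right) = 50 - 3 \left(-2 + 8 \left(-56\right)\right) = 50 - 3 \left(-2 - 448\right) = 50 - -1350 = 50 + 1350 = 1400$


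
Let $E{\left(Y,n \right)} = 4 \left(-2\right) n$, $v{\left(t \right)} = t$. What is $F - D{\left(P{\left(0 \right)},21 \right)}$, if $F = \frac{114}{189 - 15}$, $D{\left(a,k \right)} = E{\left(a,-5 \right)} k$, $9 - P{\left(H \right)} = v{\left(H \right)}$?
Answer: $- \frac{24341}{29} \approx -839.34$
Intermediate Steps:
$P{\left(H \right)} = 9 - H$
$E{\left(Y,n \right)} = - 8 n$
$D{\left(a,k \right)} = 40 k$ ($D{\left(a,k \right)} = \left(-8\right) \left(-5\right) k = 40 k$)
$F = \frac{19}{29}$ ($F = \frac{114}{174} = 114 \cdot \frac{1}{174} = \frac{19}{29} \approx 0.65517$)
$F - D{\left(P{\left(0 \right)},21 \right)} = \frac{19}{29} - 40 \cdot 21 = \frac{19}{29} - 840 = - \frac{24341}{29}$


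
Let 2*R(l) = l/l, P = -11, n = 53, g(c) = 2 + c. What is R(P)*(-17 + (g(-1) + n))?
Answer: 37/2 ≈ 18.500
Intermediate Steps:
R(l) = ½ (R(l) = (l/l)/2 = (½)*1 = ½)
R(P)*(-17 + (g(-1) + n)) = (-17 + ((2 - 1) + 53))/2 = (-17 + (1 + 53))/2 = (-17 + 54)/2 = (½)*37 = 37/2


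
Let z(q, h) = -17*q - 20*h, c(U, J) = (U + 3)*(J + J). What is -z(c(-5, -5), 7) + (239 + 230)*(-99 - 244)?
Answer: -160387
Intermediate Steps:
c(U, J) = 2*J*(3 + U) (c(U, J) = (3 + U)*(2*J) = 2*J*(3 + U))
z(q, h) = -20*h - 17*q
-z(c(-5, -5), 7) + (239 + 230)*(-99 - 244) = -(-20*7 - 34*(-5)*(3 - 5)) + (239 + 230)*(-99 - 244) = -(-140 - 34*(-5)*(-2)) + 469*(-343) = -(-140 - 17*20) - 160867 = -(-140 - 340) - 160867 = -1*(-480) - 160867 = 480 - 160867 = -160387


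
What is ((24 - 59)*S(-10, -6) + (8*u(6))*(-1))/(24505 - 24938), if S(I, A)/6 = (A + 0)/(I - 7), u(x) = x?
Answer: 2076/7361 ≈ 0.28203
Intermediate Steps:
S(I, A) = 6*A/(-7 + I) (S(I, A) = 6*((A + 0)/(I - 7)) = 6*(A/(-7 + I)) = 6*A/(-7 + I))
((24 - 59)*S(-10, -6) + (8*u(6))*(-1))/(24505 - 24938) = ((24 - 59)*(6*(-6)/(-7 - 10)) + (8*6)*(-1))/(24505 - 24938) = (-210*(-6)/(-17) + 48*(-1))/(-433) = (-210*(-6)*(-1)/17 - 48)*(-1/433) = (-35*36/17 - 48)*(-1/433) = (-1260/17 - 48)*(-1/433) = -2076/17*(-1/433) = 2076/7361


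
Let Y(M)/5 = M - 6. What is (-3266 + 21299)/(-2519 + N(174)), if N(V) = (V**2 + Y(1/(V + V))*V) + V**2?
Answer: 36066/105631 ≈ 0.34143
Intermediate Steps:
Y(M) = -30 + 5*M (Y(M) = 5*(M - 6) = 5*(-6 + M) = -30 + 5*M)
N(V) = 2*V**2 + V*(-30 + 5/(2*V)) (N(V) = (V**2 + (-30 + 5/(V + V))*V) + V**2 = (V**2 + (-30 + 5/((2*V)))*V) + V**2 = (V**2 + (-30 + 5*(1/(2*V)))*V) + V**2 = (V**2 + (-30 + 5/(2*V))*V) + V**2 = (V**2 + V*(-30 + 5/(2*V))) + V**2 = 2*V**2 + V*(-30 + 5/(2*V)))
(-3266 + 21299)/(-2519 + N(174)) = (-3266 + 21299)/(-2519 + (5/2 + 2*174*(-15 + 174))) = 18033/(-2519 + (5/2 + 2*174*159)) = 18033/(-2519 + (5/2 + 55332)) = 18033/(-2519 + 110669/2) = 18033/(105631/2) = 18033*(2/105631) = 36066/105631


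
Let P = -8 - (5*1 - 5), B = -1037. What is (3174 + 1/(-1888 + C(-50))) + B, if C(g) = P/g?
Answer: 100857827/47196 ≈ 2137.0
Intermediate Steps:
P = -8 (P = -8 - (5 - 5) = -8 - 1*0 = -8 + 0 = -8)
C(g) = -8/g
(3174 + 1/(-1888 + C(-50))) + B = (3174 + 1/(-1888 - 8/(-50))) - 1037 = (3174 + 1/(-1888 - 8*(-1/50))) - 1037 = (3174 + 1/(-1888 + 4/25)) - 1037 = (3174 + 1/(-47196/25)) - 1037 = (3174 - 25/47196) - 1037 = 149800079/47196 - 1037 = 100857827/47196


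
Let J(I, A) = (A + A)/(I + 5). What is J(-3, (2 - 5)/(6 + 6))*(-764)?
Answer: 191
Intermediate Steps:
J(I, A) = 2*A/(5 + I) (J(I, A) = (2*A)/(5 + I) = 2*A/(5 + I))
J(-3, (2 - 5)/(6 + 6))*(-764) = (2*((2 - 5)/(6 + 6))/(5 - 3))*(-764) = (2*(-3/12)/2)*(-764) = (2*(-3*1/12)*(1/2))*(-764) = (2*(-1/4)*(1/2))*(-764) = -1/4*(-764) = 191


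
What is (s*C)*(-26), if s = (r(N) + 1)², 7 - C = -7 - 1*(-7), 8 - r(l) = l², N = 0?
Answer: -14742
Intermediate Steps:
r(l) = 8 - l²
C = 7 (C = 7 - (-7 - 1*(-7)) = 7 - (-7 + 7) = 7 - 1*0 = 7 + 0 = 7)
s = 81 (s = ((8 - 1*0²) + 1)² = ((8 - 1*0) + 1)² = ((8 + 0) + 1)² = (8 + 1)² = 9² = 81)
(s*C)*(-26) = (81*7)*(-26) = 567*(-26) = -14742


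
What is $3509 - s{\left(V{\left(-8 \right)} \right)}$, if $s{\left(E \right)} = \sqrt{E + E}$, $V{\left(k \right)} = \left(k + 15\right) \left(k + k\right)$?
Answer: $3509 - 4 i \sqrt{14} \approx 3509.0 - 14.967 i$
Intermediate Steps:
$V{\left(k \right)} = 2 k \left(15 + k\right)$ ($V{\left(k \right)} = \left(15 + k\right) 2 k = 2 k \left(15 + k\right)$)
$s{\left(E \right)} = \sqrt{2} \sqrt{E}$ ($s{\left(E \right)} = \sqrt{2 E} = \sqrt{2} \sqrt{E}$)
$3509 - s{\left(V{\left(-8 \right)} \right)} = 3509 - \sqrt{2} \sqrt{2 \left(-8\right) \left(15 - 8\right)} = 3509 - \sqrt{2} \sqrt{2 \left(-8\right) 7} = 3509 - \sqrt{2} \sqrt{-112} = 3509 - \sqrt{2} \cdot 4 i \sqrt{7} = 3509 - 4 i \sqrt{14}$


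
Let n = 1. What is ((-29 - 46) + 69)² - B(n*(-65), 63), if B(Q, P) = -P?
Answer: 99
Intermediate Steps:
((-29 - 46) + 69)² - B(n*(-65), 63) = ((-29 - 46) + 69)² - (-1)*63 = (-75 + 69)² - 1*(-63) = (-6)² + 63 = 36 + 63 = 99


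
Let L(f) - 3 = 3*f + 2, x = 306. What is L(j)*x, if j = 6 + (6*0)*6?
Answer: 7038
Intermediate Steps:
j = 6 (j = 6 + 0*6 = 6 + 0 = 6)
L(f) = 5 + 3*f (L(f) = 3 + (3*f + 2) = 3 + (2 + 3*f) = 5 + 3*f)
L(j)*x = (5 + 3*6)*306 = (5 + 18)*306 = 23*306 = 7038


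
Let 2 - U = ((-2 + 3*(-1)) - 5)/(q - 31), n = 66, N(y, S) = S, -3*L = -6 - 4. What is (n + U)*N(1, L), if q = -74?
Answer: 14260/63 ≈ 226.35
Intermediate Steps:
L = 10/3 (L = -(-6 - 4)/3 = -1/3*(-10) = 10/3 ≈ 3.3333)
U = 40/21 (U = 2 - ((-2 + 3*(-1)) - 5)/(-74 - 31) = 2 - ((-2 - 3) - 5)/(-105) = 2 - (-5 - 5)*(-1)/105 = 2 - (-10)*(-1)/105 = 2 - 1*2/21 = 2 - 2/21 = 40/21 ≈ 1.9048)
(n + U)*N(1, L) = (66 + 40/21)*(10/3) = (1426/21)*(10/3) = 14260/63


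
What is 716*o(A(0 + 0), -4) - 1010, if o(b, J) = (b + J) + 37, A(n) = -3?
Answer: 20470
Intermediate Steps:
o(b, J) = 37 + J + b (o(b, J) = (J + b) + 37 = 37 + J + b)
716*o(A(0 + 0), -4) - 1010 = 716*(37 - 4 - 3) - 1010 = 716*30 - 1010 = 21480 - 1010 = 20470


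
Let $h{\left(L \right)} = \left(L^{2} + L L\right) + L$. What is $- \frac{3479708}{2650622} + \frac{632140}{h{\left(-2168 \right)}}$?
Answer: $- \frac{775692647779}{622782193254} \approx -1.2455$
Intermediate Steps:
$h{\left(L \right)} = L + 2 L^{2}$ ($h{\left(L \right)} = \left(L^{2} + L^{2}\right) + L = 2 L^{2} + L = L + 2 L^{2}$)
$- \frac{3479708}{2650622} + \frac{632140}{h{\left(-2168 \right)}} = - \frac{3479708}{2650622} + \frac{632140}{\left(-2168\right) \left(1 + 2 \left(-2168\right)\right)} = \left(-3479708\right) \frac{1}{2650622} + \frac{632140}{\left(-2168\right) \left(1 - 4336\right)} = - \frac{1739854}{1325311} + \frac{632140}{\left(-2168\right) \left(-4335\right)} = - \frac{1739854}{1325311} + \frac{632140}{9398280} = - \frac{1739854}{1325311} + 632140 \cdot \frac{1}{9398280} = - \frac{1739854}{1325311} + \frac{31607}{469914} = - \frac{775692647779}{622782193254}$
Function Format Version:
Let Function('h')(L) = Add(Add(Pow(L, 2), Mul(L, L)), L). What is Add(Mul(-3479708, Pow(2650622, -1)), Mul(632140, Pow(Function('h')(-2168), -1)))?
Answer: Rational(-775692647779, 622782193254) ≈ -1.2455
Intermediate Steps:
Function('h')(L) = Add(L, Mul(2, Pow(L, 2))) (Function('h')(L) = Add(Add(Pow(L, 2), Pow(L, 2)), L) = Add(Mul(2, Pow(L, 2)), L) = Add(L, Mul(2, Pow(L, 2))))
Add(Mul(-3479708, Pow(2650622, -1)), Mul(632140, Pow(Function('h')(-2168), -1))) = Add(Mul(-3479708, Pow(2650622, -1)), Mul(632140, Pow(Mul(-2168, Add(1, Mul(2, -2168))), -1))) = Add(Mul(-3479708, Rational(1, 2650622)), Mul(632140, Pow(Mul(-2168, Add(1, -4336)), -1))) = Add(Rational(-1739854, 1325311), Mul(632140, Pow(Mul(-2168, -4335), -1))) = Add(Rational(-1739854, 1325311), Mul(632140, Pow(9398280, -1))) = Add(Rational(-1739854, 1325311), Mul(632140, Rational(1, 9398280))) = Add(Rational(-1739854, 1325311), Rational(31607, 469914)) = Rational(-775692647779, 622782193254)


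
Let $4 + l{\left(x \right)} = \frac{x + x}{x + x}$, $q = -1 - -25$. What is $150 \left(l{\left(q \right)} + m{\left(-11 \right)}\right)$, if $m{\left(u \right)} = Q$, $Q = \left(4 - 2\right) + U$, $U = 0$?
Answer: $-150$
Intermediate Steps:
$q = 24$ ($q = -1 + 25 = 24$)
$l{\left(x \right)} = -3$ ($l{\left(x \right)} = -4 + \frac{x + x}{x + x} = -4 + \frac{2 x}{2 x} = -4 + 2 x \frac{1}{2 x} = -4 + 1 = -3$)
$Q = 2$ ($Q = \left(4 - 2\right) + 0 = 2 + 0 = 2$)
$m{\left(u \right)} = 2$
$150 \left(l{\left(q \right)} + m{\left(-11 \right)}\right) = 150 \left(-3 + 2\right) = 150 \left(-1\right) = -150$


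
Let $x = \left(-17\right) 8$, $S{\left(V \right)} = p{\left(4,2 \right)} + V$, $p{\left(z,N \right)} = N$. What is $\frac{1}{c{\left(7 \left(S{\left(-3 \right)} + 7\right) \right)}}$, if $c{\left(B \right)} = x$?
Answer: $- \frac{1}{136} \approx -0.0073529$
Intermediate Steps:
$S{\left(V \right)} = 2 + V$
$x = -136$
$c{\left(B \right)} = -136$
$\frac{1}{c{\left(7 \left(S{\left(-3 \right)} + 7\right) \right)}} = \frac{1}{-136} = - \frac{1}{136}$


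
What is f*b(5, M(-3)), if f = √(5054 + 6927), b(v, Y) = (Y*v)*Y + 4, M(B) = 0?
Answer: 4*√11981 ≈ 437.83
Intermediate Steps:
b(v, Y) = 4 + v*Y² (b(v, Y) = v*Y² + 4 = 4 + v*Y²)
f = √11981 ≈ 109.46
f*b(5, M(-3)) = √11981*(4 + 5*0²) = √11981*(4 + 5*0) = √11981*(4 + 0) = √11981*4 = 4*√11981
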